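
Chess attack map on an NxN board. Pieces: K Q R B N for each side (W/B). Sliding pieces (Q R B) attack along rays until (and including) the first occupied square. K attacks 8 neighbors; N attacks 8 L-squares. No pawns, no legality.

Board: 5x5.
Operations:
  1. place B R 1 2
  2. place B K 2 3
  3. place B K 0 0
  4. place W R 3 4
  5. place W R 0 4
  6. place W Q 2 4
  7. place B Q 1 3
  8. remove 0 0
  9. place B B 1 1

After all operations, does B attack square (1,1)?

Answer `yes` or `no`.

Answer: yes

Derivation:
Op 1: place BR@(1,2)
Op 2: place BK@(2,3)
Op 3: place BK@(0,0)
Op 4: place WR@(3,4)
Op 5: place WR@(0,4)
Op 6: place WQ@(2,4)
Op 7: place BQ@(1,3)
Op 8: remove (0,0)
Op 9: place BB@(1,1)
Per-piece attacks for B:
  BB@(1,1): attacks (2,2) (3,3) (4,4) (2,0) (0,2) (0,0)
  BR@(1,2): attacks (1,3) (1,1) (2,2) (3,2) (4,2) (0,2) [ray(0,1) blocked at (1,3); ray(0,-1) blocked at (1,1)]
  BQ@(1,3): attacks (1,4) (1,2) (2,3) (0,3) (2,4) (2,2) (3,1) (4,0) (0,4) (0,2) [ray(0,-1) blocked at (1,2); ray(1,0) blocked at (2,3); ray(1,1) blocked at (2,4); ray(-1,1) blocked at (0,4)]
  BK@(2,3): attacks (2,4) (2,2) (3,3) (1,3) (3,4) (3,2) (1,4) (1,2)
B attacks (1,1): yes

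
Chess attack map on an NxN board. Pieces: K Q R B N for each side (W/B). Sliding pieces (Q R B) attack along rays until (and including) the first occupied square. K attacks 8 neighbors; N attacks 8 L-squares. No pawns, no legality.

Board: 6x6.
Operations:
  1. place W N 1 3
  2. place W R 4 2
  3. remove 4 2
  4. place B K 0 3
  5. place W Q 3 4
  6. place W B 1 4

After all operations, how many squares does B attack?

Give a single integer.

Answer: 5

Derivation:
Op 1: place WN@(1,3)
Op 2: place WR@(4,2)
Op 3: remove (4,2)
Op 4: place BK@(0,3)
Op 5: place WQ@(3,4)
Op 6: place WB@(1,4)
Per-piece attacks for B:
  BK@(0,3): attacks (0,4) (0,2) (1,3) (1,4) (1,2)
Union (5 distinct): (0,2) (0,4) (1,2) (1,3) (1,4)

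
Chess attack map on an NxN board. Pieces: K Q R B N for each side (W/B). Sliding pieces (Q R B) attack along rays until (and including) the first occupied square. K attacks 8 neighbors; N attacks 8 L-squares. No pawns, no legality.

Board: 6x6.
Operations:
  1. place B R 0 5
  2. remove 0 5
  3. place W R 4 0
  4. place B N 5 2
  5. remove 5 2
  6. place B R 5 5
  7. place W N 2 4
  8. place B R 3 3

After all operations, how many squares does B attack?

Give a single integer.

Op 1: place BR@(0,5)
Op 2: remove (0,5)
Op 3: place WR@(4,0)
Op 4: place BN@(5,2)
Op 5: remove (5,2)
Op 6: place BR@(5,5)
Op 7: place WN@(2,4)
Op 8: place BR@(3,3)
Per-piece attacks for B:
  BR@(3,3): attacks (3,4) (3,5) (3,2) (3,1) (3,0) (4,3) (5,3) (2,3) (1,3) (0,3)
  BR@(5,5): attacks (5,4) (5,3) (5,2) (5,1) (5,0) (4,5) (3,5) (2,5) (1,5) (0,5)
Union (18 distinct): (0,3) (0,5) (1,3) (1,5) (2,3) (2,5) (3,0) (3,1) (3,2) (3,4) (3,5) (4,3) (4,5) (5,0) (5,1) (5,2) (5,3) (5,4)

Answer: 18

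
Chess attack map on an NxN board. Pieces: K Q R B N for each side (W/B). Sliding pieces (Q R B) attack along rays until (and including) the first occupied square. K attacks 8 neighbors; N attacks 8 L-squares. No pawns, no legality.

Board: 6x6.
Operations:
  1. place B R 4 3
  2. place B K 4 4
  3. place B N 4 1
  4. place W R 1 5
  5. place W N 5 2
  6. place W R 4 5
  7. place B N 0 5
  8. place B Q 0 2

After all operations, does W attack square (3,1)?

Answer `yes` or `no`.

Op 1: place BR@(4,3)
Op 2: place BK@(4,4)
Op 3: place BN@(4,1)
Op 4: place WR@(1,5)
Op 5: place WN@(5,2)
Op 6: place WR@(4,5)
Op 7: place BN@(0,5)
Op 8: place BQ@(0,2)
Per-piece attacks for W:
  WR@(1,5): attacks (1,4) (1,3) (1,2) (1,1) (1,0) (2,5) (3,5) (4,5) (0,5) [ray(1,0) blocked at (4,5); ray(-1,0) blocked at (0,5)]
  WR@(4,5): attacks (4,4) (5,5) (3,5) (2,5) (1,5) [ray(0,-1) blocked at (4,4); ray(-1,0) blocked at (1,5)]
  WN@(5,2): attacks (4,4) (3,3) (4,0) (3,1)
W attacks (3,1): yes

Answer: yes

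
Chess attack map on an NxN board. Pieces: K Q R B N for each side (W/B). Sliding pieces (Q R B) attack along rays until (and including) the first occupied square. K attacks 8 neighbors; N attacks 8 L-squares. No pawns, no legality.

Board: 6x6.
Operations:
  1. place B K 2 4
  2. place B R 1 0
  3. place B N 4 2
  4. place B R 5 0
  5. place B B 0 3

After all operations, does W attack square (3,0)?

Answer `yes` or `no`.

Op 1: place BK@(2,4)
Op 2: place BR@(1,0)
Op 3: place BN@(4,2)
Op 4: place BR@(5,0)
Op 5: place BB@(0,3)
Per-piece attacks for W:
W attacks (3,0): no

Answer: no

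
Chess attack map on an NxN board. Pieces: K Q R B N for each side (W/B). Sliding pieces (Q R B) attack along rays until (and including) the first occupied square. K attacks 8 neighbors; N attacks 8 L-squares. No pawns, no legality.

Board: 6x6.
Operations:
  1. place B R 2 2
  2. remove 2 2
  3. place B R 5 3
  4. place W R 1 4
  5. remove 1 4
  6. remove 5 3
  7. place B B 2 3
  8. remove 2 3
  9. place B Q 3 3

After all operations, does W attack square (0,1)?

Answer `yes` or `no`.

Answer: no

Derivation:
Op 1: place BR@(2,2)
Op 2: remove (2,2)
Op 3: place BR@(5,3)
Op 4: place WR@(1,4)
Op 5: remove (1,4)
Op 6: remove (5,3)
Op 7: place BB@(2,3)
Op 8: remove (2,3)
Op 9: place BQ@(3,3)
Per-piece attacks for W:
W attacks (0,1): no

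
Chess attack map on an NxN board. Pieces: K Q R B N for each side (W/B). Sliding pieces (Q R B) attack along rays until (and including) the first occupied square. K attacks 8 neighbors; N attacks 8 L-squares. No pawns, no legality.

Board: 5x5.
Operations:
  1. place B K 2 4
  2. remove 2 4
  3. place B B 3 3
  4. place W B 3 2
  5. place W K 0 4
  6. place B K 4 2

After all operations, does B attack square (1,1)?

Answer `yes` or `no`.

Op 1: place BK@(2,4)
Op 2: remove (2,4)
Op 3: place BB@(3,3)
Op 4: place WB@(3,2)
Op 5: place WK@(0,4)
Op 6: place BK@(4,2)
Per-piece attacks for B:
  BB@(3,3): attacks (4,4) (4,2) (2,4) (2,2) (1,1) (0,0) [ray(1,-1) blocked at (4,2)]
  BK@(4,2): attacks (4,3) (4,1) (3,2) (3,3) (3,1)
B attacks (1,1): yes

Answer: yes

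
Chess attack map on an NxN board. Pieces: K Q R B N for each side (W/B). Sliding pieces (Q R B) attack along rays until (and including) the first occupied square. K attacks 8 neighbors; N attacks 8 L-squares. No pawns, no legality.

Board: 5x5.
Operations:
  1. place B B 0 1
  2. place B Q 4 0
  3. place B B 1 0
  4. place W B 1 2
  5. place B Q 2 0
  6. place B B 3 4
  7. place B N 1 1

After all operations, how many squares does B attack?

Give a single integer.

Op 1: place BB@(0,1)
Op 2: place BQ@(4,0)
Op 3: place BB@(1,0)
Op 4: place WB@(1,2)
Op 5: place BQ@(2,0)
Op 6: place BB@(3,4)
Op 7: place BN@(1,1)
Per-piece attacks for B:
  BB@(0,1): attacks (1,2) (1,0) [ray(1,1) blocked at (1,2); ray(1,-1) blocked at (1,0)]
  BB@(1,0): attacks (2,1) (3,2) (4,3) (0,1) [ray(-1,1) blocked at (0,1)]
  BN@(1,1): attacks (2,3) (3,2) (0,3) (3,0)
  BQ@(2,0): attacks (2,1) (2,2) (2,3) (2,4) (3,0) (4,0) (1,0) (3,1) (4,2) (1,1) [ray(1,0) blocked at (4,0); ray(-1,0) blocked at (1,0); ray(-1,1) blocked at (1,1)]
  BB@(3,4): attacks (4,3) (2,3) (1,2) [ray(-1,-1) blocked at (1,2)]
  BQ@(4,0): attacks (4,1) (4,2) (4,3) (4,4) (3,0) (2,0) (3,1) (2,2) (1,3) (0,4) [ray(-1,0) blocked at (2,0)]
Union (20 distinct): (0,1) (0,3) (0,4) (1,0) (1,1) (1,2) (1,3) (2,0) (2,1) (2,2) (2,3) (2,4) (3,0) (3,1) (3,2) (4,0) (4,1) (4,2) (4,3) (4,4)

Answer: 20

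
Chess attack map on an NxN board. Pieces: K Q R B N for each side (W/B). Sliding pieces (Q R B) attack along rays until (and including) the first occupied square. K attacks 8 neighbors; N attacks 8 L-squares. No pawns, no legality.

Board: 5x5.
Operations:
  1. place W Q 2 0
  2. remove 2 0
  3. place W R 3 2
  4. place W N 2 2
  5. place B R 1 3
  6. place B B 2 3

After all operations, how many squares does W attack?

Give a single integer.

Answer: 12

Derivation:
Op 1: place WQ@(2,0)
Op 2: remove (2,0)
Op 3: place WR@(3,2)
Op 4: place WN@(2,2)
Op 5: place BR@(1,3)
Op 6: place BB@(2,3)
Per-piece attacks for W:
  WN@(2,2): attacks (3,4) (4,3) (1,4) (0,3) (3,0) (4,1) (1,0) (0,1)
  WR@(3,2): attacks (3,3) (3,4) (3,1) (3,0) (4,2) (2,2) [ray(-1,0) blocked at (2,2)]
Union (12 distinct): (0,1) (0,3) (1,0) (1,4) (2,2) (3,0) (3,1) (3,3) (3,4) (4,1) (4,2) (4,3)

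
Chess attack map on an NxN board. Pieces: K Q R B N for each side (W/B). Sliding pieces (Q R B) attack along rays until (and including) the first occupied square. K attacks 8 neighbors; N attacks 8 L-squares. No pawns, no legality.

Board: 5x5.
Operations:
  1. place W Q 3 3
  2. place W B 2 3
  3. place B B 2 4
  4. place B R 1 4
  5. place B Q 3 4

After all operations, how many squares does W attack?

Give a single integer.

Answer: 16

Derivation:
Op 1: place WQ@(3,3)
Op 2: place WB@(2,3)
Op 3: place BB@(2,4)
Op 4: place BR@(1,4)
Op 5: place BQ@(3,4)
Per-piece attacks for W:
  WB@(2,3): attacks (3,4) (3,2) (4,1) (1,4) (1,2) (0,1) [ray(1,1) blocked at (3,4); ray(-1,1) blocked at (1,4)]
  WQ@(3,3): attacks (3,4) (3,2) (3,1) (3,0) (4,3) (2,3) (4,4) (4,2) (2,4) (2,2) (1,1) (0,0) [ray(0,1) blocked at (3,4); ray(-1,0) blocked at (2,3); ray(-1,1) blocked at (2,4)]
Union (16 distinct): (0,0) (0,1) (1,1) (1,2) (1,4) (2,2) (2,3) (2,4) (3,0) (3,1) (3,2) (3,4) (4,1) (4,2) (4,3) (4,4)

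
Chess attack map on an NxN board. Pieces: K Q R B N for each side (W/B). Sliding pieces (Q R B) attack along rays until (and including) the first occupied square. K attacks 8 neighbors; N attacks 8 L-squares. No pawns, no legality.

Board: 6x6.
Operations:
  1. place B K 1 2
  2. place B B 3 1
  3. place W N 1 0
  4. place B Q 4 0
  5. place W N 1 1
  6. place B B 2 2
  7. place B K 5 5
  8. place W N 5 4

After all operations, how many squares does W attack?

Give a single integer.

Answer: 10

Derivation:
Op 1: place BK@(1,2)
Op 2: place BB@(3,1)
Op 3: place WN@(1,0)
Op 4: place BQ@(4,0)
Op 5: place WN@(1,1)
Op 6: place BB@(2,2)
Op 7: place BK@(5,5)
Op 8: place WN@(5,4)
Per-piece attacks for W:
  WN@(1,0): attacks (2,2) (3,1) (0,2)
  WN@(1,1): attacks (2,3) (3,2) (0,3) (3,0)
  WN@(5,4): attacks (3,5) (4,2) (3,3)
Union (10 distinct): (0,2) (0,3) (2,2) (2,3) (3,0) (3,1) (3,2) (3,3) (3,5) (4,2)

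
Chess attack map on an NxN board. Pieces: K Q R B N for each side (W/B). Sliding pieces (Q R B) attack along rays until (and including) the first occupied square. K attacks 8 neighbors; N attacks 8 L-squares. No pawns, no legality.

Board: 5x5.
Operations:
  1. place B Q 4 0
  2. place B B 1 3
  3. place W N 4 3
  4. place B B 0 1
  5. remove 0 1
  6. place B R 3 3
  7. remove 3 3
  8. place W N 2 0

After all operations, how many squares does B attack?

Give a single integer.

Answer: 12

Derivation:
Op 1: place BQ@(4,0)
Op 2: place BB@(1,3)
Op 3: place WN@(4,3)
Op 4: place BB@(0,1)
Op 5: remove (0,1)
Op 6: place BR@(3,3)
Op 7: remove (3,3)
Op 8: place WN@(2,0)
Per-piece attacks for B:
  BB@(1,3): attacks (2,4) (2,2) (3,1) (4,0) (0,4) (0,2) [ray(1,-1) blocked at (4,0)]
  BQ@(4,0): attacks (4,1) (4,2) (4,3) (3,0) (2,0) (3,1) (2,2) (1,3) [ray(0,1) blocked at (4,3); ray(-1,0) blocked at (2,0); ray(-1,1) blocked at (1,3)]
Union (12 distinct): (0,2) (0,4) (1,3) (2,0) (2,2) (2,4) (3,0) (3,1) (4,0) (4,1) (4,2) (4,3)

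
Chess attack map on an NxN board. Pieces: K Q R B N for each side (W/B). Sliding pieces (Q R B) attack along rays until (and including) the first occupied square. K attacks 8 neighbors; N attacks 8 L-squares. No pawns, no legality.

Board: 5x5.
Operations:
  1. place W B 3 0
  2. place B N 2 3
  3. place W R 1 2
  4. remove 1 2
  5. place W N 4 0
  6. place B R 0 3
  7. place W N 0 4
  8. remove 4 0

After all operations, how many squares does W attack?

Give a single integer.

Op 1: place WB@(3,0)
Op 2: place BN@(2,3)
Op 3: place WR@(1,2)
Op 4: remove (1,2)
Op 5: place WN@(4,0)
Op 6: place BR@(0,3)
Op 7: place WN@(0,4)
Op 8: remove (4,0)
Per-piece attacks for W:
  WN@(0,4): attacks (1,2) (2,3)
  WB@(3,0): attacks (4,1) (2,1) (1,2) (0,3) [ray(-1,1) blocked at (0,3)]
Union (5 distinct): (0,3) (1,2) (2,1) (2,3) (4,1)

Answer: 5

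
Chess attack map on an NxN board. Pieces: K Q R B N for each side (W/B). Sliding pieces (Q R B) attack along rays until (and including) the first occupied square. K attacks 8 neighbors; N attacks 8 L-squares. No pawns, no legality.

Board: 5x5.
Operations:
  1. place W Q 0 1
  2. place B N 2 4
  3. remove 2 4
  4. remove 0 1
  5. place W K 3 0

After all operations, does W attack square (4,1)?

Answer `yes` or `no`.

Answer: yes

Derivation:
Op 1: place WQ@(0,1)
Op 2: place BN@(2,4)
Op 3: remove (2,4)
Op 4: remove (0,1)
Op 5: place WK@(3,0)
Per-piece attacks for W:
  WK@(3,0): attacks (3,1) (4,0) (2,0) (4,1) (2,1)
W attacks (4,1): yes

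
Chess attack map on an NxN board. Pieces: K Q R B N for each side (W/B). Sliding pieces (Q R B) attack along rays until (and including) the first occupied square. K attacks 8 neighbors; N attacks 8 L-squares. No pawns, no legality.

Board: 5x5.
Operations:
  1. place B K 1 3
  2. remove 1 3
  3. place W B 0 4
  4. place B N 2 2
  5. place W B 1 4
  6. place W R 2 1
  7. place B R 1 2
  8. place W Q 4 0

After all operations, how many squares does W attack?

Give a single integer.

Answer: 16

Derivation:
Op 1: place BK@(1,3)
Op 2: remove (1,3)
Op 3: place WB@(0,4)
Op 4: place BN@(2,2)
Op 5: place WB@(1,4)
Op 6: place WR@(2,1)
Op 7: place BR@(1,2)
Op 8: place WQ@(4,0)
Per-piece attacks for W:
  WB@(0,4): attacks (1,3) (2,2) [ray(1,-1) blocked at (2,2)]
  WB@(1,4): attacks (2,3) (3,2) (4,1) (0,3)
  WR@(2,1): attacks (2,2) (2,0) (3,1) (4,1) (1,1) (0,1) [ray(0,1) blocked at (2,2)]
  WQ@(4,0): attacks (4,1) (4,2) (4,3) (4,4) (3,0) (2,0) (1,0) (0,0) (3,1) (2,2) [ray(-1,1) blocked at (2,2)]
Union (16 distinct): (0,0) (0,1) (0,3) (1,0) (1,1) (1,3) (2,0) (2,2) (2,3) (3,0) (3,1) (3,2) (4,1) (4,2) (4,3) (4,4)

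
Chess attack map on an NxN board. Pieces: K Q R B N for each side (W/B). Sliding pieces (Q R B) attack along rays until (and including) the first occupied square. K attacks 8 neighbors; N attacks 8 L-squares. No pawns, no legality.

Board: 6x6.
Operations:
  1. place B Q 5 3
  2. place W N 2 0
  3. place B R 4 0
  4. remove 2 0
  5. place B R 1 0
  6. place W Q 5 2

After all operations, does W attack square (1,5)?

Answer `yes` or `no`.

Answer: no

Derivation:
Op 1: place BQ@(5,3)
Op 2: place WN@(2,0)
Op 3: place BR@(4,0)
Op 4: remove (2,0)
Op 5: place BR@(1,0)
Op 6: place WQ@(5,2)
Per-piece attacks for W:
  WQ@(5,2): attacks (5,3) (5,1) (5,0) (4,2) (3,2) (2,2) (1,2) (0,2) (4,3) (3,4) (2,5) (4,1) (3,0) [ray(0,1) blocked at (5,3)]
W attacks (1,5): no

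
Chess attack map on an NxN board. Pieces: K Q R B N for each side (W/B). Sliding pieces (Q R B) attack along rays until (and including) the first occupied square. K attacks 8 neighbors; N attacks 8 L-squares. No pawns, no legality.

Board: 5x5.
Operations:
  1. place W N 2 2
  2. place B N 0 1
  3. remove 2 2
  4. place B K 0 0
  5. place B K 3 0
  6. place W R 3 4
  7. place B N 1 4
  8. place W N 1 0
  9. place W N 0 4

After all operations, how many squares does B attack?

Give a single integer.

Op 1: place WN@(2,2)
Op 2: place BN@(0,1)
Op 3: remove (2,2)
Op 4: place BK@(0,0)
Op 5: place BK@(3,0)
Op 6: place WR@(3,4)
Op 7: place BN@(1,4)
Op 8: place WN@(1,0)
Op 9: place WN@(0,4)
Per-piece attacks for B:
  BK@(0,0): attacks (0,1) (1,0) (1,1)
  BN@(0,1): attacks (1,3) (2,2) (2,0)
  BN@(1,4): attacks (2,2) (3,3) (0,2)
  BK@(3,0): attacks (3,1) (4,0) (2,0) (4,1) (2,1)
Union (12 distinct): (0,1) (0,2) (1,0) (1,1) (1,3) (2,0) (2,1) (2,2) (3,1) (3,3) (4,0) (4,1)

Answer: 12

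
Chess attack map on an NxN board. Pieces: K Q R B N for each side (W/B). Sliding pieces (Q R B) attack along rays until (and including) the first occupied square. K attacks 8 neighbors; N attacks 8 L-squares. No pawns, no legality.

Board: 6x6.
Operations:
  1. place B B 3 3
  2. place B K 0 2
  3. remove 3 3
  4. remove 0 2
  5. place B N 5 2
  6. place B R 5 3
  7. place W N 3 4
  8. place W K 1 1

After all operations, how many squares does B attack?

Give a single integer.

Answer: 11

Derivation:
Op 1: place BB@(3,3)
Op 2: place BK@(0,2)
Op 3: remove (3,3)
Op 4: remove (0,2)
Op 5: place BN@(5,2)
Op 6: place BR@(5,3)
Op 7: place WN@(3,4)
Op 8: place WK@(1,1)
Per-piece attacks for B:
  BN@(5,2): attacks (4,4) (3,3) (4,0) (3,1)
  BR@(5,3): attacks (5,4) (5,5) (5,2) (4,3) (3,3) (2,3) (1,3) (0,3) [ray(0,-1) blocked at (5,2)]
Union (11 distinct): (0,3) (1,3) (2,3) (3,1) (3,3) (4,0) (4,3) (4,4) (5,2) (5,4) (5,5)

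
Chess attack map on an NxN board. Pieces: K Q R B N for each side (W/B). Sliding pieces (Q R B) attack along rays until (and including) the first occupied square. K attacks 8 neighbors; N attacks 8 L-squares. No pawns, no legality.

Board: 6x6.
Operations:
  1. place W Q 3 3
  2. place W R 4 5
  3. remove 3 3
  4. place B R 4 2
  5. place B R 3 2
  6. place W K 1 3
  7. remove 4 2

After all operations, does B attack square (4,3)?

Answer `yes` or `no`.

Op 1: place WQ@(3,3)
Op 2: place WR@(4,5)
Op 3: remove (3,3)
Op 4: place BR@(4,2)
Op 5: place BR@(3,2)
Op 6: place WK@(1,3)
Op 7: remove (4,2)
Per-piece attacks for B:
  BR@(3,2): attacks (3,3) (3,4) (3,5) (3,1) (3,0) (4,2) (5,2) (2,2) (1,2) (0,2)
B attacks (4,3): no

Answer: no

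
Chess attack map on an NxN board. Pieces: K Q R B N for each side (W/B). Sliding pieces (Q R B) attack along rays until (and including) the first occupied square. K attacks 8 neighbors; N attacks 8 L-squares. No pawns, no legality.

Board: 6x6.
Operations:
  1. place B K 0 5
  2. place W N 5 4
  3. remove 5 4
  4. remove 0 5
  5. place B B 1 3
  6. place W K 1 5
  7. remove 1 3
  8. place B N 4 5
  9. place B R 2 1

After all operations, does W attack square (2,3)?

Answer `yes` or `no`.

Op 1: place BK@(0,5)
Op 2: place WN@(5,4)
Op 3: remove (5,4)
Op 4: remove (0,5)
Op 5: place BB@(1,3)
Op 6: place WK@(1,5)
Op 7: remove (1,3)
Op 8: place BN@(4,5)
Op 9: place BR@(2,1)
Per-piece attacks for W:
  WK@(1,5): attacks (1,4) (2,5) (0,5) (2,4) (0,4)
W attacks (2,3): no

Answer: no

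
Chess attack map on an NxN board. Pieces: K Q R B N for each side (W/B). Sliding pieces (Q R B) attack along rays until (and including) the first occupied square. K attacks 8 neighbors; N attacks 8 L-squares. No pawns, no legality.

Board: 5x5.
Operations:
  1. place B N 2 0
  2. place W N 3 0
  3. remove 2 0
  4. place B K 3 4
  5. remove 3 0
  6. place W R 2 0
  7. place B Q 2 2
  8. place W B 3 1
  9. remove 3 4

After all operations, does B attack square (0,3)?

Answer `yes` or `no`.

Answer: no

Derivation:
Op 1: place BN@(2,0)
Op 2: place WN@(3,0)
Op 3: remove (2,0)
Op 4: place BK@(3,4)
Op 5: remove (3,0)
Op 6: place WR@(2,0)
Op 7: place BQ@(2,2)
Op 8: place WB@(3,1)
Op 9: remove (3,4)
Per-piece attacks for B:
  BQ@(2,2): attacks (2,3) (2,4) (2,1) (2,0) (3,2) (4,2) (1,2) (0,2) (3,3) (4,4) (3,1) (1,3) (0,4) (1,1) (0,0) [ray(0,-1) blocked at (2,0); ray(1,-1) blocked at (3,1)]
B attacks (0,3): no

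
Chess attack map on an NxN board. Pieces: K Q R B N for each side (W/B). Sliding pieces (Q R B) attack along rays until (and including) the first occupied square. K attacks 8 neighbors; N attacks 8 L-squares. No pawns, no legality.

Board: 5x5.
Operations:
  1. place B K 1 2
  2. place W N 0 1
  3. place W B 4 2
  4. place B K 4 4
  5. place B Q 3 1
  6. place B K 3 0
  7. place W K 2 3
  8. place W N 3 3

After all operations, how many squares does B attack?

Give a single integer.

Op 1: place BK@(1,2)
Op 2: place WN@(0,1)
Op 3: place WB@(4,2)
Op 4: place BK@(4,4)
Op 5: place BQ@(3,1)
Op 6: place BK@(3,0)
Op 7: place WK@(2,3)
Op 8: place WN@(3,3)
Per-piece attacks for B:
  BK@(1,2): attacks (1,3) (1,1) (2,2) (0,2) (2,3) (2,1) (0,3) (0,1)
  BK@(3,0): attacks (3,1) (4,0) (2,0) (4,1) (2,1)
  BQ@(3,1): attacks (3,2) (3,3) (3,0) (4,1) (2,1) (1,1) (0,1) (4,2) (4,0) (2,2) (1,3) (0,4) (2,0) [ray(0,1) blocked at (3,3); ray(0,-1) blocked at (3,0); ray(-1,0) blocked at (0,1); ray(1,1) blocked at (4,2)]
  BK@(4,4): attacks (4,3) (3,4) (3,3)
Union (19 distinct): (0,1) (0,2) (0,3) (0,4) (1,1) (1,3) (2,0) (2,1) (2,2) (2,3) (3,0) (3,1) (3,2) (3,3) (3,4) (4,0) (4,1) (4,2) (4,3)

Answer: 19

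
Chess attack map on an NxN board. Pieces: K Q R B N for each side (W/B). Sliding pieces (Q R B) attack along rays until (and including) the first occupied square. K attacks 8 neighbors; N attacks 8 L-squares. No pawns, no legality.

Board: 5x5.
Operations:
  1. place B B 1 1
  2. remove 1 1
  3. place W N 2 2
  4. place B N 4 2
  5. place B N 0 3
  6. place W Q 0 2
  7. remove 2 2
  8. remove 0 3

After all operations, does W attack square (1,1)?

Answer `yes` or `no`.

Op 1: place BB@(1,1)
Op 2: remove (1,1)
Op 3: place WN@(2,2)
Op 4: place BN@(4,2)
Op 5: place BN@(0,3)
Op 6: place WQ@(0,2)
Op 7: remove (2,2)
Op 8: remove (0,3)
Per-piece attacks for W:
  WQ@(0,2): attacks (0,3) (0,4) (0,1) (0,0) (1,2) (2,2) (3,2) (4,2) (1,3) (2,4) (1,1) (2,0) [ray(1,0) blocked at (4,2)]
W attacks (1,1): yes

Answer: yes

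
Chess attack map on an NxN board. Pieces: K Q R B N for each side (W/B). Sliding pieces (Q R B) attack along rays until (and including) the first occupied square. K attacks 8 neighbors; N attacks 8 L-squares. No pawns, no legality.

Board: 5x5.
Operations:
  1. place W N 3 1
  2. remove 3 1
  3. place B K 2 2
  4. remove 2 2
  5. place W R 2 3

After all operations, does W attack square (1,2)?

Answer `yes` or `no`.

Op 1: place WN@(3,1)
Op 2: remove (3,1)
Op 3: place BK@(2,2)
Op 4: remove (2,2)
Op 5: place WR@(2,3)
Per-piece attacks for W:
  WR@(2,3): attacks (2,4) (2,2) (2,1) (2,0) (3,3) (4,3) (1,3) (0,3)
W attacks (1,2): no

Answer: no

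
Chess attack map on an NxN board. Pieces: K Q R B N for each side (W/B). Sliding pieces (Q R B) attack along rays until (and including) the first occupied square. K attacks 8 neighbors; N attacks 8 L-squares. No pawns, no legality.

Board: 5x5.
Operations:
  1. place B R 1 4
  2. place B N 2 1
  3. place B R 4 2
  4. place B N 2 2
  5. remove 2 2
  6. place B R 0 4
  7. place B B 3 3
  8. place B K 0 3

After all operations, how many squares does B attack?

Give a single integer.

Answer: 19

Derivation:
Op 1: place BR@(1,4)
Op 2: place BN@(2,1)
Op 3: place BR@(4,2)
Op 4: place BN@(2,2)
Op 5: remove (2,2)
Op 6: place BR@(0,4)
Op 7: place BB@(3,3)
Op 8: place BK@(0,3)
Per-piece attacks for B:
  BK@(0,3): attacks (0,4) (0,2) (1,3) (1,4) (1,2)
  BR@(0,4): attacks (0,3) (1,4) [ray(0,-1) blocked at (0,3); ray(1,0) blocked at (1,4)]
  BR@(1,4): attacks (1,3) (1,2) (1,1) (1,0) (2,4) (3,4) (4,4) (0,4) [ray(-1,0) blocked at (0,4)]
  BN@(2,1): attacks (3,3) (4,2) (1,3) (0,2) (4,0) (0,0)
  BB@(3,3): attacks (4,4) (4,2) (2,4) (2,2) (1,1) (0,0) [ray(1,-1) blocked at (4,2)]
  BR@(4,2): attacks (4,3) (4,4) (4,1) (4,0) (3,2) (2,2) (1,2) (0,2)
Union (19 distinct): (0,0) (0,2) (0,3) (0,4) (1,0) (1,1) (1,2) (1,3) (1,4) (2,2) (2,4) (3,2) (3,3) (3,4) (4,0) (4,1) (4,2) (4,3) (4,4)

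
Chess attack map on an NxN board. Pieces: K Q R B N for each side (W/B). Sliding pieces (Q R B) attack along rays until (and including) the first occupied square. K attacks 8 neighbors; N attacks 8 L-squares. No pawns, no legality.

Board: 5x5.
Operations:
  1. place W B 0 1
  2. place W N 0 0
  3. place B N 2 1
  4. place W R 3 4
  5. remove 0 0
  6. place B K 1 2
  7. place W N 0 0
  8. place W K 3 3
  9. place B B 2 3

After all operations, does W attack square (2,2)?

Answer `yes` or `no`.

Answer: yes

Derivation:
Op 1: place WB@(0,1)
Op 2: place WN@(0,0)
Op 3: place BN@(2,1)
Op 4: place WR@(3,4)
Op 5: remove (0,0)
Op 6: place BK@(1,2)
Op 7: place WN@(0,0)
Op 8: place WK@(3,3)
Op 9: place BB@(2,3)
Per-piece attacks for W:
  WN@(0,0): attacks (1,2) (2,1)
  WB@(0,1): attacks (1,2) (1,0) [ray(1,1) blocked at (1,2)]
  WK@(3,3): attacks (3,4) (3,2) (4,3) (2,3) (4,4) (4,2) (2,4) (2,2)
  WR@(3,4): attacks (3,3) (4,4) (2,4) (1,4) (0,4) [ray(0,-1) blocked at (3,3)]
W attacks (2,2): yes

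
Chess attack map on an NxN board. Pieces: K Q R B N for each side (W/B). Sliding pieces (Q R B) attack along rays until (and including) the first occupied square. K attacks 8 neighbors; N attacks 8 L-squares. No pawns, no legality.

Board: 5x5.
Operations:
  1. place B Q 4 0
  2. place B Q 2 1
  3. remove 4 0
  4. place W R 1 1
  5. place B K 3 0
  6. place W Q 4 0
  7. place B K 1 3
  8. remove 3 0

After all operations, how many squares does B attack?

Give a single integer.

Op 1: place BQ@(4,0)
Op 2: place BQ@(2,1)
Op 3: remove (4,0)
Op 4: place WR@(1,1)
Op 5: place BK@(3,0)
Op 6: place WQ@(4,0)
Op 7: place BK@(1,3)
Op 8: remove (3,0)
Per-piece attacks for B:
  BK@(1,3): attacks (1,4) (1,2) (2,3) (0,3) (2,4) (2,2) (0,4) (0,2)
  BQ@(2,1): attacks (2,2) (2,3) (2,4) (2,0) (3,1) (4,1) (1,1) (3,2) (4,3) (3,0) (1,2) (0,3) (1,0) [ray(-1,0) blocked at (1,1)]
Union (16 distinct): (0,2) (0,3) (0,4) (1,0) (1,1) (1,2) (1,4) (2,0) (2,2) (2,3) (2,4) (3,0) (3,1) (3,2) (4,1) (4,3)

Answer: 16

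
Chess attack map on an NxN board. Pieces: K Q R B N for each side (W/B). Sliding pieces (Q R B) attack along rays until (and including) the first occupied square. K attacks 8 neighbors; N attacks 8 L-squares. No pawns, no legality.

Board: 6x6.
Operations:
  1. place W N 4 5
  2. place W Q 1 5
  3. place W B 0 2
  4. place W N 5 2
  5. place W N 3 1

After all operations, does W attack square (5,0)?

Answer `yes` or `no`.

Answer: yes

Derivation:
Op 1: place WN@(4,5)
Op 2: place WQ@(1,5)
Op 3: place WB@(0,2)
Op 4: place WN@(5,2)
Op 5: place WN@(3,1)
Per-piece attacks for W:
  WB@(0,2): attacks (1,3) (2,4) (3,5) (1,1) (2,0)
  WQ@(1,5): attacks (1,4) (1,3) (1,2) (1,1) (1,0) (2,5) (3,5) (4,5) (0,5) (2,4) (3,3) (4,2) (5,1) (0,4) [ray(1,0) blocked at (4,5)]
  WN@(3,1): attacks (4,3) (5,2) (2,3) (1,2) (5,0) (1,0)
  WN@(4,5): attacks (5,3) (3,3) (2,4)
  WN@(5,2): attacks (4,4) (3,3) (4,0) (3,1)
W attacks (5,0): yes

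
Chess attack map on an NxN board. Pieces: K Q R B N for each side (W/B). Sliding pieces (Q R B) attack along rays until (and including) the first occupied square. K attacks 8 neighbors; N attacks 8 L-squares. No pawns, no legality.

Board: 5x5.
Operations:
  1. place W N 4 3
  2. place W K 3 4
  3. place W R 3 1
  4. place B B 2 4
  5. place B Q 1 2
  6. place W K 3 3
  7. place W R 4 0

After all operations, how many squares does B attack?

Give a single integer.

Op 1: place WN@(4,3)
Op 2: place WK@(3,4)
Op 3: place WR@(3,1)
Op 4: place BB@(2,4)
Op 5: place BQ@(1,2)
Op 6: place WK@(3,3)
Op 7: place WR@(4,0)
Per-piece attacks for B:
  BQ@(1,2): attacks (1,3) (1,4) (1,1) (1,0) (2,2) (3,2) (4,2) (0,2) (2,3) (3,4) (2,1) (3,0) (0,3) (0,1) [ray(1,1) blocked at (3,4)]
  BB@(2,4): attacks (3,3) (1,3) (0,2) [ray(1,-1) blocked at (3,3)]
Union (15 distinct): (0,1) (0,2) (0,3) (1,0) (1,1) (1,3) (1,4) (2,1) (2,2) (2,3) (3,0) (3,2) (3,3) (3,4) (4,2)

Answer: 15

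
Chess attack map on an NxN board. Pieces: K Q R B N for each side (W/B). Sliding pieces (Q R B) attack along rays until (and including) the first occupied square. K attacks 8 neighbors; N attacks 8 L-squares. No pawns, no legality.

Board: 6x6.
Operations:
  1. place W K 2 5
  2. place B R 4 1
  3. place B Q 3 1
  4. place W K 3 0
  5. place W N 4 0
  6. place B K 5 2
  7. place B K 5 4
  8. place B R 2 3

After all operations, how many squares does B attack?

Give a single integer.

Answer: 25

Derivation:
Op 1: place WK@(2,5)
Op 2: place BR@(4,1)
Op 3: place BQ@(3,1)
Op 4: place WK@(3,0)
Op 5: place WN@(4,0)
Op 6: place BK@(5,2)
Op 7: place BK@(5,4)
Op 8: place BR@(2,3)
Per-piece attacks for B:
  BR@(2,3): attacks (2,4) (2,5) (2,2) (2,1) (2,0) (3,3) (4,3) (5,3) (1,3) (0,3) [ray(0,1) blocked at (2,5)]
  BQ@(3,1): attacks (3,2) (3,3) (3,4) (3,5) (3,0) (4,1) (2,1) (1,1) (0,1) (4,2) (5,3) (4,0) (2,2) (1,3) (0,4) (2,0) [ray(0,-1) blocked at (3,0); ray(1,0) blocked at (4,1); ray(1,-1) blocked at (4,0)]
  BR@(4,1): attacks (4,2) (4,3) (4,4) (4,5) (4,0) (5,1) (3,1) [ray(0,-1) blocked at (4,0); ray(-1,0) blocked at (3,1)]
  BK@(5,2): attacks (5,3) (5,1) (4,2) (4,3) (4,1)
  BK@(5,4): attacks (5,5) (5,3) (4,4) (4,5) (4,3)
Union (25 distinct): (0,1) (0,3) (0,4) (1,1) (1,3) (2,0) (2,1) (2,2) (2,4) (2,5) (3,0) (3,1) (3,2) (3,3) (3,4) (3,5) (4,0) (4,1) (4,2) (4,3) (4,4) (4,5) (5,1) (5,3) (5,5)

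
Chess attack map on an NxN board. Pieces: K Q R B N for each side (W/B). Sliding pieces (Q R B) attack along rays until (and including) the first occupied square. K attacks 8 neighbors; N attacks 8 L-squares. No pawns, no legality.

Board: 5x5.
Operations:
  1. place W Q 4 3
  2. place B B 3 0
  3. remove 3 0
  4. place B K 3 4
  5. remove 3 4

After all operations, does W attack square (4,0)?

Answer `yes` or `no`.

Op 1: place WQ@(4,3)
Op 2: place BB@(3,0)
Op 3: remove (3,0)
Op 4: place BK@(3,4)
Op 5: remove (3,4)
Per-piece attacks for W:
  WQ@(4,3): attacks (4,4) (4,2) (4,1) (4,0) (3,3) (2,3) (1,3) (0,3) (3,4) (3,2) (2,1) (1,0)
W attacks (4,0): yes

Answer: yes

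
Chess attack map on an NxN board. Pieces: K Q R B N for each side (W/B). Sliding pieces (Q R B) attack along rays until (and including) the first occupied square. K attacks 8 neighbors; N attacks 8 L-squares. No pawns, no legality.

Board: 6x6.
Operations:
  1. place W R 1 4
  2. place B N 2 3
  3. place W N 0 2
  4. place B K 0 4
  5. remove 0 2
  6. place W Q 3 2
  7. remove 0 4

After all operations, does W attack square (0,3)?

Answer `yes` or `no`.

Answer: no

Derivation:
Op 1: place WR@(1,4)
Op 2: place BN@(2,3)
Op 3: place WN@(0,2)
Op 4: place BK@(0,4)
Op 5: remove (0,2)
Op 6: place WQ@(3,2)
Op 7: remove (0,4)
Per-piece attacks for W:
  WR@(1,4): attacks (1,5) (1,3) (1,2) (1,1) (1,0) (2,4) (3,4) (4,4) (5,4) (0,4)
  WQ@(3,2): attacks (3,3) (3,4) (3,5) (3,1) (3,0) (4,2) (5,2) (2,2) (1,2) (0,2) (4,3) (5,4) (4,1) (5,0) (2,3) (2,1) (1,0) [ray(-1,1) blocked at (2,3)]
W attacks (0,3): no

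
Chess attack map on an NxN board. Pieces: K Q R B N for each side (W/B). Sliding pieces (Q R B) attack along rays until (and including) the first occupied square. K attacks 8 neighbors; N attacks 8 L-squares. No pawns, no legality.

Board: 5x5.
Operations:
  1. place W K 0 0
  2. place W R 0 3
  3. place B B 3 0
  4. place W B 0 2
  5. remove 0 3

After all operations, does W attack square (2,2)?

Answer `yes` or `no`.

Answer: no

Derivation:
Op 1: place WK@(0,0)
Op 2: place WR@(0,3)
Op 3: place BB@(3,0)
Op 4: place WB@(0,2)
Op 5: remove (0,3)
Per-piece attacks for W:
  WK@(0,0): attacks (0,1) (1,0) (1,1)
  WB@(0,2): attacks (1,3) (2,4) (1,1) (2,0)
W attacks (2,2): no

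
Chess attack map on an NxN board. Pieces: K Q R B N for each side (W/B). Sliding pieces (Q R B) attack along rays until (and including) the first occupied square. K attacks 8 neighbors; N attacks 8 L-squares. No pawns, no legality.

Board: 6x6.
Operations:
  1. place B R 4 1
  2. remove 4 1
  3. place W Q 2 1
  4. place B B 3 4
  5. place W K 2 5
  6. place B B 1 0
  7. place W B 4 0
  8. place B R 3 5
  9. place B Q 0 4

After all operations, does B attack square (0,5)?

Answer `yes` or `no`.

Op 1: place BR@(4,1)
Op 2: remove (4,1)
Op 3: place WQ@(2,1)
Op 4: place BB@(3,4)
Op 5: place WK@(2,5)
Op 6: place BB@(1,0)
Op 7: place WB@(4,0)
Op 8: place BR@(3,5)
Op 9: place BQ@(0,4)
Per-piece attacks for B:
  BQ@(0,4): attacks (0,5) (0,3) (0,2) (0,1) (0,0) (1,4) (2,4) (3,4) (1,5) (1,3) (2,2) (3,1) (4,0) [ray(1,0) blocked at (3,4); ray(1,-1) blocked at (4,0)]
  BB@(1,0): attacks (2,1) (0,1) [ray(1,1) blocked at (2,1)]
  BB@(3,4): attacks (4,5) (4,3) (5,2) (2,5) (2,3) (1,2) (0,1) [ray(-1,1) blocked at (2,5)]
  BR@(3,5): attacks (3,4) (4,5) (5,5) (2,5) [ray(0,-1) blocked at (3,4); ray(-1,0) blocked at (2,5)]
B attacks (0,5): yes

Answer: yes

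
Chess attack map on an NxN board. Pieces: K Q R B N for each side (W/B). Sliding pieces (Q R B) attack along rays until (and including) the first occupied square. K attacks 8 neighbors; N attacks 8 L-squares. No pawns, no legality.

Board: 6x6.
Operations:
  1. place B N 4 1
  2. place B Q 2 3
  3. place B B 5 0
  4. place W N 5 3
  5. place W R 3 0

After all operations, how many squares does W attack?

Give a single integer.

Answer: 12

Derivation:
Op 1: place BN@(4,1)
Op 2: place BQ@(2,3)
Op 3: place BB@(5,0)
Op 4: place WN@(5,3)
Op 5: place WR@(3,0)
Per-piece attacks for W:
  WR@(3,0): attacks (3,1) (3,2) (3,3) (3,4) (3,5) (4,0) (5,0) (2,0) (1,0) (0,0) [ray(1,0) blocked at (5,0)]
  WN@(5,3): attacks (4,5) (3,4) (4,1) (3,2)
Union (12 distinct): (0,0) (1,0) (2,0) (3,1) (3,2) (3,3) (3,4) (3,5) (4,0) (4,1) (4,5) (5,0)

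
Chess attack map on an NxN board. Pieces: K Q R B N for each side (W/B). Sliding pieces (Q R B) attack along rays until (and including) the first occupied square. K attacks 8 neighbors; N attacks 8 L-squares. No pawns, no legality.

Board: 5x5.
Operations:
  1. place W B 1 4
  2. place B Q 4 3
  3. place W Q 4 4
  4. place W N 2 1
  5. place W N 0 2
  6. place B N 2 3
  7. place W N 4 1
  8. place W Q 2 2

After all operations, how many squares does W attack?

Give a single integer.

Op 1: place WB@(1,4)
Op 2: place BQ@(4,3)
Op 3: place WQ@(4,4)
Op 4: place WN@(2,1)
Op 5: place WN@(0,2)
Op 6: place BN@(2,3)
Op 7: place WN@(4,1)
Op 8: place WQ@(2,2)
Per-piece attacks for W:
  WN@(0,2): attacks (1,4) (2,3) (1,0) (2,1)
  WB@(1,4): attacks (2,3) (0,3) [ray(1,-1) blocked at (2,3)]
  WN@(2,1): attacks (3,3) (4,2) (1,3) (0,2) (4,0) (0,0)
  WQ@(2,2): attacks (2,3) (2,1) (3,2) (4,2) (1,2) (0,2) (3,3) (4,4) (3,1) (4,0) (1,3) (0,4) (1,1) (0,0) [ray(0,1) blocked at (2,3); ray(0,-1) blocked at (2,1); ray(-1,0) blocked at (0,2); ray(1,1) blocked at (4,4)]
  WN@(4,1): attacks (3,3) (2,2) (2,0)
  WQ@(4,4): attacks (4,3) (3,4) (2,4) (1,4) (3,3) (2,2) [ray(0,-1) blocked at (4,3); ray(-1,0) blocked at (1,4); ray(-1,-1) blocked at (2,2)]
Union (22 distinct): (0,0) (0,2) (0,3) (0,4) (1,0) (1,1) (1,2) (1,3) (1,4) (2,0) (2,1) (2,2) (2,3) (2,4) (3,1) (3,2) (3,3) (3,4) (4,0) (4,2) (4,3) (4,4)

Answer: 22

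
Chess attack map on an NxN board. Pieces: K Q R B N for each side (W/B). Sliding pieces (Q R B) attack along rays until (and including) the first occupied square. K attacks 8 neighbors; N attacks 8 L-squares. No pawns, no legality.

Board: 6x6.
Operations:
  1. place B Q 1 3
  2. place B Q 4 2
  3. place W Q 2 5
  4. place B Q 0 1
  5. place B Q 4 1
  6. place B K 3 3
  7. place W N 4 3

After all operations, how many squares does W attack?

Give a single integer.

Answer: 16

Derivation:
Op 1: place BQ@(1,3)
Op 2: place BQ@(4,2)
Op 3: place WQ@(2,5)
Op 4: place BQ@(0,1)
Op 5: place BQ@(4,1)
Op 6: place BK@(3,3)
Op 7: place WN@(4,3)
Per-piece attacks for W:
  WQ@(2,5): attacks (2,4) (2,3) (2,2) (2,1) (2,0) (3,5) (4,5) (5,5) (1,5) (0,5) (3,4) (4,3) (1,4) (0,3) [ray(1,-1) blocked at (4,3)]
  WN@(4,3): attacks (5,5) (3,5) (2,4) (5,1) (3,1) (2,2)
Union (16 distinct): (0,3) (0,5) (1,4) (1,5) (2,0) (2,1) (2,2) (2,3) (2,4) (3,1) (3,4) (3,5) (4,3) (4,5) (5,1) (5,5)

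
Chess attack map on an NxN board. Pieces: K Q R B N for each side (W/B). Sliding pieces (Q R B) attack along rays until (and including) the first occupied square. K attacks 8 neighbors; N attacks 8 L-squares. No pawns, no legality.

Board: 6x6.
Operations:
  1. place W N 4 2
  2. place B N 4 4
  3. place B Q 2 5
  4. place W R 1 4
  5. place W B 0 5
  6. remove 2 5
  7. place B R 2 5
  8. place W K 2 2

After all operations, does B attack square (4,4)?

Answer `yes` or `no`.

Op 1: place WN@(4,2)
Op 2: place BN@(4,4)
Op 3: place BQ@(2,5)
Op 4: place WR@(1,4)
Op 5: place WB@(0,5)
Op 6: remove (2,5)
Op 7: place BR@(2,5)
Op 8: place WK@(2,2)
Per-piece attacks for B:
  BR@(2,5): attacks (2,4) (2,3) (2,2) (3,5) (4,5) (5,5) (1,5) (0,5) [ray(0,-1) blocked at (2,2); ray(-1,0) blocked at (0,5)]
  BN@(4,4): attacks (2,5) (5,2) (3,2) (2,3)
B attacks (4,4): no

Answer: no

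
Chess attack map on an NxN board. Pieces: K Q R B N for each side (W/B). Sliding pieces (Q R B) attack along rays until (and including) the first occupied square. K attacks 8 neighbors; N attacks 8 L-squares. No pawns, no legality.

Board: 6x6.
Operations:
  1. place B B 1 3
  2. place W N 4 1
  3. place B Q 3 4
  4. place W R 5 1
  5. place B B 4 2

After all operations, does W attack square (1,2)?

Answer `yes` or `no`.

Op 1: place BB@(1,3)
Op 2: place WN@(4,1)
Op 3: place BQ@(3,4)
Op 4: place WR@(5,1)
Op 5: place BB@(4,2)
Per-piece attacks for W:
  WN@(4,1): attacks (5,3) (3,3) (2,2) (2,0)
  WR@(5,1): attacks (5,2) (5,3) (5,4) (5,5) (5,0) (4,1) [ray(-1,0) blocked at (4,1)]
W attacks (1,2): no

Answer: no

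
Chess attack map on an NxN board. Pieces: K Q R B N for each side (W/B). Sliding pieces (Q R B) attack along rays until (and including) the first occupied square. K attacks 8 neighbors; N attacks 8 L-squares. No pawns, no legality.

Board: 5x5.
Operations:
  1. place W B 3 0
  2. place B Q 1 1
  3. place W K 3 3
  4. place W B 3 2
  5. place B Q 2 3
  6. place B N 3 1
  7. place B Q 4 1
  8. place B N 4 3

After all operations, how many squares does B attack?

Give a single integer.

Op 1: place WB@(3,0)
Op 2: place BQ@(1,1)
Op 3: place WK@(3,3)
Op 4: place WB@(3,2)
Op 5: place BQ@(2,3)
Op 6: place BN@(3,1)
Op 7: place BQ@(4,1)
Op 8: place BN@(4,3)
Per-piece attacks for B:
  BQ@(1,1): attacks (1,2) (1,3) (1,4) (1,0) (2,1) (3,1) (0,1) (2,2) (3,3) (2,0) (0,2) (0,0) [ray(1,0) blocked at (3,1); ray(1,1) blocked at (3,3)]
  BQ@(2,3): attacks (2,4) (2,2) (2,1) (2,0) (3,3) (1,3) (0,3) (3,4) (3,2) (1,4) (1,2) (0,1) [ray(1,0) blocked at (3,3); ray(1,-1) blocked at (3,2)]
  BN@(3,1): attacks (4,3) (2,3) (1,2) (1,0)
  BQ@(4,1): attacks (4,2) (4,3) (4,0) (3,1) (3,2) (3,0) [ray(0,1) blocked at (4,3); ray(-1,0) blocked at (3,1); ray(-1,1) blocked at (3,2); ray(-1,-1) blocked at (3,0)]
  BN@(4,3): attacks (2,4) (3,1) (2,2)
Union (21 distinct): (0,0) (0,1) (0,2) (0,3) (1,0) (1,2) (1,3) (1,4) (2,0) (2,1) (2,2) (2,3) (2,4) (3,0) (3,1) (3,2) (3,3) (3,4) (4,0) (4,2) (4,3)

Answer: 21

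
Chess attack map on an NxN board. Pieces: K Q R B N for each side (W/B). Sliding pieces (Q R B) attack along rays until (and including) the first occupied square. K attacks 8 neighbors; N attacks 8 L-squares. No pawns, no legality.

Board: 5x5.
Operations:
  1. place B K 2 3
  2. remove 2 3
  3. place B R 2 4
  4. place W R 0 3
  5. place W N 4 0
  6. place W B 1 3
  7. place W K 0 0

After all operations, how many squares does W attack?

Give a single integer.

Answer: 13

Derivation:
Op 1: place BK@(2,3)
Op 2: remove (2,3)
Op 3: place BR@(2,4)
Op 4: place WR@(0,3)
Op 5: place WN@(4,0)
Op 6: place WB@(1,3)
Op 7: place WK@(0,0)
Per-piece attacks for W:
  WK@(0,0): attacks (0,1) (1,0) (1,1)
  WR@(0,3): attacks (0,4) (0,2) (0,1) (0,0) (1,3) [ray(0,-1) blocked at (0,0); ray(1,0) blocked at (1,3)]
  WB@(1,3): attacks (2,4) (2,2) (3,1) (4,0) (0,4) (0,2) [ray(1,1) blocked at (2,4); ray(1,-1) blocked at (4,0)]
  WN@(4,0): attacks (3,2) (2,1)
Union (13 distinct): (0,0) (0,1) (0,2) (0,4) (1,0) (1,1) (1,3) (2,1) (2,2) (2,4) (3,1) (3,2) (4,0)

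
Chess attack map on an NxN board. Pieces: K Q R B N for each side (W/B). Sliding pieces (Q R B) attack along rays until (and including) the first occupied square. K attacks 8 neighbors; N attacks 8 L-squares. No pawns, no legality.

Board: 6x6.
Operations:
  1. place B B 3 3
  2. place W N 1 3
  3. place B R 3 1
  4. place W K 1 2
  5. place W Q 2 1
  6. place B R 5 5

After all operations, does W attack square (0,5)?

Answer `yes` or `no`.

Answer: yes

Derivation:
Op 1: place BB@(3,3)
Op 2: place WN@(1,3)
Op 3: place BR@(3,1)
Op 4: place WK@(1,2)
Op 5: place WQ@(2,1)
Op 6: place BR@(5,5)
Per-piece attacks for W:
  WK@(1,2): attacks (1,3) (1,1) (2,2) (0,2) (2,3) (2,1) (0,3) (0,1)
  WN@(1,3): attacks (2,5) (3,4) (0,5) (2,1) (3,2) (0,1)
  WQ@(2,1): attacks (2,2) (2,3) (2,4) (2,5) (2,0) (3,1) (1,1) (0,1) (3,2) (4,3) (5,4) (3,0) (1,2) (1,0) [ray(1,0) blocked at (3,1); ray(-1,1) blocked at (1,2)]
W attacks (0,5): yes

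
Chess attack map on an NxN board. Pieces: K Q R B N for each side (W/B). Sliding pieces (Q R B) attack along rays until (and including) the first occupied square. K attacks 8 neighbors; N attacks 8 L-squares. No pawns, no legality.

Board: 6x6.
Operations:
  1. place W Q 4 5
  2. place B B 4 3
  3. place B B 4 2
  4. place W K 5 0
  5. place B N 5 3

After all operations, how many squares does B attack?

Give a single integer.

Op 1: place WQ@(4,5)
Op 2: place BB@(4,3)
Op 3: place BB@(4,2)
Op 4: place WK@(5,0)
Op 5: place BN@(5,3)
Per-piece attacks for B:
  BB@(4,2): attacks (5,3) (5,1) (3,3) (2,4) (1,5) (3,1) (2,0) [ray(1,1) blocked at (5,3)]
  BB@(4,3): attacks (5,4) (5,2) (3,4) (2,5) (3,2) (2,1) (1,0)
  BN@(5,3): attacks (4,5) (3,4) (4,1) (3,2)
Union (16 distinct): (1,0) (1,5) (2,0) (2,1) (2,4) (2,5) (3,1) (3,2) (3,3) (3,4) (4,1) (4,5) (5,1) (5,2) (5,3) (5,4)

Answer: 16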